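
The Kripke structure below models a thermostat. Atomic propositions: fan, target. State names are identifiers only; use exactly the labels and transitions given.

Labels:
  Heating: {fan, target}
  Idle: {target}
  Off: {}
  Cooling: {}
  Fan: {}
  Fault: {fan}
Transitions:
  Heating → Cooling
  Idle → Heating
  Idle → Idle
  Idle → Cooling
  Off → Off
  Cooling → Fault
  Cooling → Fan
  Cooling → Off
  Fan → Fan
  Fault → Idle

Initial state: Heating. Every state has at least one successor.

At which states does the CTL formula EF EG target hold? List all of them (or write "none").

{Heating, Idle, Cooling, Fault}

States satisfying EG target: {Idle}.
States satisfying EF EG target: {Heating, Idle, Cooling, Fault}.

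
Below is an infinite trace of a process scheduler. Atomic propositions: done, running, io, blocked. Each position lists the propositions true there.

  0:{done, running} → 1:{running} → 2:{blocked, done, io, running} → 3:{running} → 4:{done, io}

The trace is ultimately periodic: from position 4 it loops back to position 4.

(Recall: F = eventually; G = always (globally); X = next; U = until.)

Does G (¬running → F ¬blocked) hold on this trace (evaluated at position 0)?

¬running → F ¬blocked holds at every position 0..4, and those are all positions ever visited, so G (¬running → F ¬blocked) holds.
Positions where ¬running holds: 4.
Check F ¬blocked at each: 4→ok.

Holds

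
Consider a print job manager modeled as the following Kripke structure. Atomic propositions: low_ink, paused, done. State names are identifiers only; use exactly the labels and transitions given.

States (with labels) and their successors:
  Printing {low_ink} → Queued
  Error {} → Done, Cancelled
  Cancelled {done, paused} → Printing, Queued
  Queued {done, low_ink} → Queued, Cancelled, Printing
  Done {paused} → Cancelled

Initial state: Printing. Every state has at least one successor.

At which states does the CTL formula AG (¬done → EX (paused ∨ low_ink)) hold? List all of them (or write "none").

{Printing, Error, Cancelled, Queued, Done}

States satisfying ¬done → EX (paused ∨ low_ink): {Printing, Error, Cancelled, Queued, Done}.
States satisfying AG (¬done → EX (paused ∨ low_ink)): {Printing, Error, Cancelled, Queued, Done}.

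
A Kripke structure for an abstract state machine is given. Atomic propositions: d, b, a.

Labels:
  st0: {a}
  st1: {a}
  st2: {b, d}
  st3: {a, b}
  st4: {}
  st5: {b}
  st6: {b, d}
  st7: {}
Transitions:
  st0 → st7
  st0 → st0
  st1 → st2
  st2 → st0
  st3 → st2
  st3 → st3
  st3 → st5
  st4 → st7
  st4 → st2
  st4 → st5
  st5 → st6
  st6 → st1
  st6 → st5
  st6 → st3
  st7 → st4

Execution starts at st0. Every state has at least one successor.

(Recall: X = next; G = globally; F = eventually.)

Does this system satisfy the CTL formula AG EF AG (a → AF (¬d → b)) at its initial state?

Does not hold

States satisfying EF AG (a → AF (¬d → b)): ∅.
States satisfying AG EF AG (a → AF (¬d → b)): ∅.
st0 is reachable from st0 and violates EF AG (a → AF (¬d → b)), so AG fails at st0.
st0 ∉ Sat(AG EF AG (a → AF (¬d → b))).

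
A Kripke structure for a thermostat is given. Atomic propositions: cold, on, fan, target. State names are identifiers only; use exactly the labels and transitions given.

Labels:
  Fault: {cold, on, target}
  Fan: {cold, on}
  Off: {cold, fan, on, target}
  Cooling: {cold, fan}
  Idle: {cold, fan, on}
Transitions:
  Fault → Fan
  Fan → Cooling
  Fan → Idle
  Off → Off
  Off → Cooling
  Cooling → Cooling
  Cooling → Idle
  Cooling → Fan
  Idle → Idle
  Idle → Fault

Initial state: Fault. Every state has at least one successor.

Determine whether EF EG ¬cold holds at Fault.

Does not hold

States satisfying EG ¬cold: ∅.
States satisfying EF EG ¬cold: ∅.
No suitable path/successor from Fault witnesses the formula.
Fault ∉ Sat(EF EG ¬cold).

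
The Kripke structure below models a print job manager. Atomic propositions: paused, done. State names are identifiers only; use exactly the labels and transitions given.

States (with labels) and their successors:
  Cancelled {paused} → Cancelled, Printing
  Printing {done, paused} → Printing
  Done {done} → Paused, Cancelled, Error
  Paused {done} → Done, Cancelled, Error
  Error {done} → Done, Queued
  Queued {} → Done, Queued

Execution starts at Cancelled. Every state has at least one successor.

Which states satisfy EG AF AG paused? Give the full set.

{Cancelled, Printing}

States satisfying AF AG paused: {Cancelled, Printing}.
States satisfying EG AF AG paused: {Cancelled, Printing}.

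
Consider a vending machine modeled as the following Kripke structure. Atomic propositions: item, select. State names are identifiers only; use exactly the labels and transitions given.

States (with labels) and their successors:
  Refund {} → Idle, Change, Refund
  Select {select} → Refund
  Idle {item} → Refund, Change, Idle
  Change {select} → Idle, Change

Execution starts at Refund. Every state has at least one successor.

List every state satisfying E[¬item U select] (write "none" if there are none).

States satisfying ¬item: {Refund, Select, Change}.
States satisfying select: {Select, Change}.
States satisfying E[¬item U select]: {Refund, Select, Change}.

{Refund, Select, Change}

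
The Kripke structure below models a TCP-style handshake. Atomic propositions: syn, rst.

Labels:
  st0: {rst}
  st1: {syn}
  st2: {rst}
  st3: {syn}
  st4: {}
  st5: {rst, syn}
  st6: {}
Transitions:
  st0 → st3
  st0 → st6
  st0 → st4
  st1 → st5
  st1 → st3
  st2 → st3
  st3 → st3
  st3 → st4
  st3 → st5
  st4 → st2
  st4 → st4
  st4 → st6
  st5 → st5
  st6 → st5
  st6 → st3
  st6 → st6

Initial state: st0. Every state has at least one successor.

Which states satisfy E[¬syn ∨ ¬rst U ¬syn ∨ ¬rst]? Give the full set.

States satisfying ¬syn ∨ ¬rst: {st0, st1, st2, st3, st4, st6}.
States satisfying E[¬syn ∨ ¬rst U ¬syn ∨ ¬rst]: {st0, st1, st2, st3, st4, st6}.

{st0, st1, st2, st3, st4, st6}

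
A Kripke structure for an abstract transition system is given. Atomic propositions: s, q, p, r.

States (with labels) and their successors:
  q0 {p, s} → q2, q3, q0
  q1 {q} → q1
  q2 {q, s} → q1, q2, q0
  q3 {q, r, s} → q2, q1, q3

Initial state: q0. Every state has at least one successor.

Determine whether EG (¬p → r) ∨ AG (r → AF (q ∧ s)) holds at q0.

States satisfying ¬p → r: {q0, q3}.
States satisfying EG (¬p → r): {q0, q3}.
States satisfying r → AF (q ∧ s): {q0, q1, q2, q3}.
States satisfying AG (r → AF (q ∧ s)): {q0, q1, q2, q3}.
States satisfying EG (¬p → r) ∨ AG (r → AF (q ∧ s)): {q0, q1, q2, q3}.
q0 ∈ Sat(EG (¬p → r) ∨ AG (r → AF (q ∧ s))).

Holds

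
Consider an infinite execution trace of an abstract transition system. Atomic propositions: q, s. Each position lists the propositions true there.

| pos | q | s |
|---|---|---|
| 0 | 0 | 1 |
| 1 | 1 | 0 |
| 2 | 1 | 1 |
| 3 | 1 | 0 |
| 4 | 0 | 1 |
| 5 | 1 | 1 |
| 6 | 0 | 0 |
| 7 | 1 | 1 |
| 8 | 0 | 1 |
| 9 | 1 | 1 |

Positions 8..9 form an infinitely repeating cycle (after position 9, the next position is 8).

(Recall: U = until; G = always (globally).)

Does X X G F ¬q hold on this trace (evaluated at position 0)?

Holds

The position after 0 is 1; X G F ¬q is true there.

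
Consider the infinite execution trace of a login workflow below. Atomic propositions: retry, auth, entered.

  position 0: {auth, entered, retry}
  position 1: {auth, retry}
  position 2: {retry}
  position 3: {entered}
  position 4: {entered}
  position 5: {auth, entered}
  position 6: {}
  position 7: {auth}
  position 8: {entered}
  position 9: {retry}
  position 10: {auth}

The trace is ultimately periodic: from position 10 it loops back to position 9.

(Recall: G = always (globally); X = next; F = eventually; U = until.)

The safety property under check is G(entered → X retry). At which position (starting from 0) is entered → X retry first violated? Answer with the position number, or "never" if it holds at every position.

3

Check entered → X retry at each position in order: 0 ✓, 1 ✓, 2 ✓.
At position 3 the labels are {entered} and the next position 4 has {entered}, so entered → X retry is false there. This is the first violation.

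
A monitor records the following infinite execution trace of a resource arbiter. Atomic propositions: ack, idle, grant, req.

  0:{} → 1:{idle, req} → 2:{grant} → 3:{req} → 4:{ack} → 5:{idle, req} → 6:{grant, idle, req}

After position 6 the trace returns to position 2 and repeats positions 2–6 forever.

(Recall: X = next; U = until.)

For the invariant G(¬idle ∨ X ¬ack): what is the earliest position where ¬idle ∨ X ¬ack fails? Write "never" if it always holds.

never

¬idle ∨ X ¬ack holds at every position 0..6, and those are all the positions the trace ever visits, so the invariant G(¬idle ∨ X ¬ack) is never violated.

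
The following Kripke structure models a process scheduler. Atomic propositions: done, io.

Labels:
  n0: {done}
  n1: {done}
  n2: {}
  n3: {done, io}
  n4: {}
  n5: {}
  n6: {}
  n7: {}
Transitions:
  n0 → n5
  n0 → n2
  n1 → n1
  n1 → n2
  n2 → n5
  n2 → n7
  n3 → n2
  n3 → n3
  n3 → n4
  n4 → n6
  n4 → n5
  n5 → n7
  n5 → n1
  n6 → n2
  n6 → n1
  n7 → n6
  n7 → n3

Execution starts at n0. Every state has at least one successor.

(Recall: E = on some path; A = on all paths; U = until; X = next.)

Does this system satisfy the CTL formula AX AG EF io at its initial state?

States satisfying AG EF io: {n0, n1, n2, n3, n4, n5, n6, n7}.
States satisfying AX AG EF io: {n0, n1, n2, n3, n4, n5, n6, n7}.
n0 ∈ Sat(AX AG EF io).

Satisfied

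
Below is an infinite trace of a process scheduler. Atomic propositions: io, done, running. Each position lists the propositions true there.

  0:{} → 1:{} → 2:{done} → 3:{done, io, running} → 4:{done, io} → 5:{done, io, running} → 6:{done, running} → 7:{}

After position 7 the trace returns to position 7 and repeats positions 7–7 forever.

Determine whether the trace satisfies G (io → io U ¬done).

No

io → io U ¬done must hold at every position from 0 onward. It fails at position 3, so G (io → io U ¬done) is false.
Positions where io holds: 3, 4, 5.
Check io U ¬done at each: 3→fails, 4→fails, 5→fails.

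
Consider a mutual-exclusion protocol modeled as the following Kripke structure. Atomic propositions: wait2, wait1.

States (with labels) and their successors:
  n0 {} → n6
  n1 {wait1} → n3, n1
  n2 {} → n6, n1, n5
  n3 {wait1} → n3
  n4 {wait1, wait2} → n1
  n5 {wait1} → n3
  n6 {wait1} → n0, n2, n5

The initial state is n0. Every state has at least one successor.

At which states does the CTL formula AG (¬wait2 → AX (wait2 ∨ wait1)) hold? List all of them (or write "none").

States satisfying ¬wait2 → AX (wait2 ∨ wait1): {n0, n1, n2, n3, n4, n5}.
States satisfying AG (¬wait2 → AX (wait2 ∨ wait1)): {n1, n3, n4, n5}.

{n1, n3, n4, n5}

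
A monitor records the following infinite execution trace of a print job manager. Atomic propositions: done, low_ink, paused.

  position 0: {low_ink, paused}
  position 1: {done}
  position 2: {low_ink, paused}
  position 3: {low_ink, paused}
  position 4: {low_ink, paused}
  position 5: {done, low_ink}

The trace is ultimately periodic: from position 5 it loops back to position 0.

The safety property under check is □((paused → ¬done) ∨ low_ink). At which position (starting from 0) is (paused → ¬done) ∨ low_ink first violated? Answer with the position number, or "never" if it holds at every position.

(paused → ¬done) ∨ low_ink holds at every position 0..5, and those are all the positions the trace ever visits, so the invariant □((paused → ¬done) ∨ low_ink) is never violated.

never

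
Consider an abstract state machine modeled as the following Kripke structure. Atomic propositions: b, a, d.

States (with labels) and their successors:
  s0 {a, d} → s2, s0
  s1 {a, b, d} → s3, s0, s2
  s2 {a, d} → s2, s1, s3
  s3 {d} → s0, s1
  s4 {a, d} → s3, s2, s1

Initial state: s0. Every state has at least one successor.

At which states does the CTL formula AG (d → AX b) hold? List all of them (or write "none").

none

States satisfying d → AX b: ∅.
States satisfying AG (d → AX b): ∅.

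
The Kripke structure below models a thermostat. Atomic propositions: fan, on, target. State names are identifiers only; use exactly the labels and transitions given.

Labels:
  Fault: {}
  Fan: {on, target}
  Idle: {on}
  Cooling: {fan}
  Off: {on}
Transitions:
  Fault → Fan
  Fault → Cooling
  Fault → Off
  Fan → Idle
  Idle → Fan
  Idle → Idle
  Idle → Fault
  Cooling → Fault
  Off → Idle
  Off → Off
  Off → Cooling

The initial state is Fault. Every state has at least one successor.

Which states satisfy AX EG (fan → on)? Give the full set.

States satisfying EG (fan → on): {Fault, Fan, Idle, Off}.
States satisfying AX EG (fan → on): {Fan, Idle, Cooling}.

{Fan, Idle, Cooling}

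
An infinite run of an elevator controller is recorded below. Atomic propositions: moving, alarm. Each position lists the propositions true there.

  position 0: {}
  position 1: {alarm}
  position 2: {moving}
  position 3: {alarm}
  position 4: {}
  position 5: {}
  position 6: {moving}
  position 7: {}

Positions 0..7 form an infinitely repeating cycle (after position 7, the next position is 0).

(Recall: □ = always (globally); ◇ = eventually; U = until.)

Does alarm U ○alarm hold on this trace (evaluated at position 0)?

Walking from position 0: ○alarm first holds at position 0, and alarm holds at every earlier position along the way, so alarm U ○alarm holds.

Yes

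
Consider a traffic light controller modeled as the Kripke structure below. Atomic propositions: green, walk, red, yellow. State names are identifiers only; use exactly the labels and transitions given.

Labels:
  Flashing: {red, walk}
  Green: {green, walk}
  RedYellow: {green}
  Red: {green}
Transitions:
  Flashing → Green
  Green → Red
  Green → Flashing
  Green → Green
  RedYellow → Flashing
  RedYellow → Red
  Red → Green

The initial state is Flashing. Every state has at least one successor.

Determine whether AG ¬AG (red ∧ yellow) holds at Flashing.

Satisfied

States satisfying ¬AG (red ∧ yellow): {Flashing, Green, RedYellow, Red}.
States satisfying AG ¬AG (red ∧ yellow): {Flashing, Green, RedYellow, Red}.
Every state reachable from Flashing satisfies ¬AG (red ∧ yellow).
Flashing ∈ Sat(AG ¬AG (red ∧ yellow)).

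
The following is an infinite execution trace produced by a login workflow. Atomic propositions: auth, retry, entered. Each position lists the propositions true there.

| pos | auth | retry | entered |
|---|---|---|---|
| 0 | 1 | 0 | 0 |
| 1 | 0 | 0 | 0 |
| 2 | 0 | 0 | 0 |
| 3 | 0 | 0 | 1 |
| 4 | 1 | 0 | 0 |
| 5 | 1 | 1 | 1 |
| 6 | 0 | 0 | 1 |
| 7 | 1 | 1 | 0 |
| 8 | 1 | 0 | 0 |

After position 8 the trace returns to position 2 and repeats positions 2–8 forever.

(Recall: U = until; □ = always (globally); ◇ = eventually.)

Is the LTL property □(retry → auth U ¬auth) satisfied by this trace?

Yes

retry → auth U ¬auth holds at every position 0..8, and those are all positions ever visited, so □(retry → auth U ¬auth) holds.
Positions where retry holds: 5, 7.
Check auth U ¬auth at each: 5→ok, 7→ok.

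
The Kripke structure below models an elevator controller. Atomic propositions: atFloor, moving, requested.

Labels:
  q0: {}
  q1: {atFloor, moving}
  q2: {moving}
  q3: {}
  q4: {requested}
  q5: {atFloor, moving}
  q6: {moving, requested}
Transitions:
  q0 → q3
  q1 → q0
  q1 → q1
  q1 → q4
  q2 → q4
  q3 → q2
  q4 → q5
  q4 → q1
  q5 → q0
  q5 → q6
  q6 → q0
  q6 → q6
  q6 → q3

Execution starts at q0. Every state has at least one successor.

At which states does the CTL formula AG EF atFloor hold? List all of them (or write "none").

{q0, q1, q2, q3, q4, q5, q6}

States satisfying EF atFloor: {q0, q1, q2, q3, q4, q5, q6}.
States satisfying AG EF atFloor: {q0, q1, q2, q3, q4, q5, q6}.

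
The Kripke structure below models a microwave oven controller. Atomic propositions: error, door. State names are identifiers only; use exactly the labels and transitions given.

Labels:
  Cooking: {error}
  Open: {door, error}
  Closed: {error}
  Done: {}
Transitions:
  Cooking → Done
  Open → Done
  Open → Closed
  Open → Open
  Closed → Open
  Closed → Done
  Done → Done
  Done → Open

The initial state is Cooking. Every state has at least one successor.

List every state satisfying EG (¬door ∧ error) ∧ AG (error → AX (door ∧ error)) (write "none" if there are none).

none

States satisfying ¬door ∧ error: {Cooking, Closed}.
States satisfying EG (¬door ∧ error): ∅.
States satisfying error → AX (door ∧ error): {Done}.
States satisfying AG (error → AX (door ∧ error)): ∅.
States satisfying EG (¬door ∧ error) ∧ AG (error → AX (door ∧ error)): ∅.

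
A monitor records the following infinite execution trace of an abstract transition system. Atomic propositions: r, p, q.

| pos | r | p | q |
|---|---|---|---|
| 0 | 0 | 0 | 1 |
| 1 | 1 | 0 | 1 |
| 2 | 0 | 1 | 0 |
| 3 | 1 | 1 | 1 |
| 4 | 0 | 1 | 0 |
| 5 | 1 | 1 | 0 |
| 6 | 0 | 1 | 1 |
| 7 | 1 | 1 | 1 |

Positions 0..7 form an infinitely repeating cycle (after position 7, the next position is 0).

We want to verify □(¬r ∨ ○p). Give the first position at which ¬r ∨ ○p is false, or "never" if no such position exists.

Check ¬r ∨ ○p at each position in order: 0 ✓, 1 ✓, 2 ✓, 3 ✓, 4 ✓, 5 ✓, 6 ✓.
At position 7 the labels are {p, q, r} and the next position 0 has {q}, so ¬r ∨ ○p is false there. This is the first violation.

7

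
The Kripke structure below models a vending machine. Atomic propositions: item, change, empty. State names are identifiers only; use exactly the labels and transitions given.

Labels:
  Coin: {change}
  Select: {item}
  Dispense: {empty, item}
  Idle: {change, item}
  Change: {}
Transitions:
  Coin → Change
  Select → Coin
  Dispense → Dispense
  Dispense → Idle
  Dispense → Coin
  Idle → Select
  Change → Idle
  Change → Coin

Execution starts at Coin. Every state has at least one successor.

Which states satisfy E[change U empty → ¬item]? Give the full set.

{Coin, Select, Idle, Change}

States satisfying change: {Coin, Idle}.
States satisfying empty → ¬item: {Coin, Select, Idle, Change}.
States satisfying E[change U empty → ¬item]: {Coin, Select, Idle, Change}.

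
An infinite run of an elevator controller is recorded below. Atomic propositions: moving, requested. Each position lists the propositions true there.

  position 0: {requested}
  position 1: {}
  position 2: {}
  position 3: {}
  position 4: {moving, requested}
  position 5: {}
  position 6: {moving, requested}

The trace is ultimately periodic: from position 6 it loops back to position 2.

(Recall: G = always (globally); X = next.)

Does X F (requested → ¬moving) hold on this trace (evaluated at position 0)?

The position after 0 is 1; F (requested → ¬moving) is true there.

Satisfied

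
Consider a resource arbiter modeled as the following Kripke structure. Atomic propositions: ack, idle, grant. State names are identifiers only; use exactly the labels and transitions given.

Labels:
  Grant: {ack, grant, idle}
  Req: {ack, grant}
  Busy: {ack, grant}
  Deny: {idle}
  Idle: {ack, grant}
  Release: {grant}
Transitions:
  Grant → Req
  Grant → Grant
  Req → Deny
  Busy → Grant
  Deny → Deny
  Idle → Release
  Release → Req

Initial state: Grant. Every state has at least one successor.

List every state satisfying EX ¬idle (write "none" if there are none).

{Grant, Idle, Release}

States satisfying ¬idle: {Req, Busy, Idle, Release}.
States satisfying EX ¬idle: {Grant, Idle, Release}.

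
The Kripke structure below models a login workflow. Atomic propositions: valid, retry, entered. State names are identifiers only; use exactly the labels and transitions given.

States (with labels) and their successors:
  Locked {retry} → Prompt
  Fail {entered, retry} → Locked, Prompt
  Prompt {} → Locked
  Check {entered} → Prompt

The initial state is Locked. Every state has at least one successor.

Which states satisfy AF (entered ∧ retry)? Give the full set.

{Fail}

States satisfying entered ∧ retry: {Fail}.
States satisfying AF (entered ∧ retry): {Fail}.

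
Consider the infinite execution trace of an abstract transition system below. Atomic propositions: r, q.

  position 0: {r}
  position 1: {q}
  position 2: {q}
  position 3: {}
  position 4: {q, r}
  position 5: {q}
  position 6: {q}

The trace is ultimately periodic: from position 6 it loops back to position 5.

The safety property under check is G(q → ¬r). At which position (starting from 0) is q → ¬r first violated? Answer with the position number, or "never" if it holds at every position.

Check q → ¬r at each position in order: 0 ✓, 1 ✓, 2 ✓, 3 ✓.
At position 4 the labels are {q, r}, so q → ¬r is false there. This is the first violation.

4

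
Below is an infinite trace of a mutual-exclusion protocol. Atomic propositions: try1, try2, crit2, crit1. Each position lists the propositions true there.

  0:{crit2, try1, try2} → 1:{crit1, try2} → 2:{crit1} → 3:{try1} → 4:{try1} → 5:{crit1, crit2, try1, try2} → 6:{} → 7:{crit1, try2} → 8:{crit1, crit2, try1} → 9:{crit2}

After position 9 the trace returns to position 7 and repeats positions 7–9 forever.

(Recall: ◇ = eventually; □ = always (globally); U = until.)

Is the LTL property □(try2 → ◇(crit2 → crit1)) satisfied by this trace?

try2 → ◇(crit2 → crit1) holds at every position 0..9, and those are all positions ever visited, so □(try2 → ◇(crit2 → crit1)) holds.
Positions where try2 holds: 0, 1, 5, 7.
Check ◇(crit2 → crit1) at each: 0→ok, 1→ok, 5→ok, 7→ok.

Yes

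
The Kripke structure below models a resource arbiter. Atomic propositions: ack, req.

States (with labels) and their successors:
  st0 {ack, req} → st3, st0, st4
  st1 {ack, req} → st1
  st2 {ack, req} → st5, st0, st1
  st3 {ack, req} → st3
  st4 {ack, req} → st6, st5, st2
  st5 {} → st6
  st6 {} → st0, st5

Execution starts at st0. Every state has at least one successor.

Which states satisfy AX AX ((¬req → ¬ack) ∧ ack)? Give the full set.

States satisfying AX ((¬req → ¬ack) ∧ ack): {st0, st1, st3}.
States satisfying AX AX ((¬req → ¬ack) ∧ ack): {st1, st3}.

{st1, st3}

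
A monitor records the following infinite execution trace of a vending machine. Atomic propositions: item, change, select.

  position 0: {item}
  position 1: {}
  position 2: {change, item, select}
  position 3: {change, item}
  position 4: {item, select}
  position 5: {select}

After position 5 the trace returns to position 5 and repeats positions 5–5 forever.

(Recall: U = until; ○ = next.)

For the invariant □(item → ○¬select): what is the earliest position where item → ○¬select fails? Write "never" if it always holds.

Check item → ○¬select at each position in order: 0 ✓, 1 ✓, 2 ✓.
At position 3 the labels are {change, item} and the next position 4 has {item, select}, so item → ○¬select is false there. This is the first violation.

3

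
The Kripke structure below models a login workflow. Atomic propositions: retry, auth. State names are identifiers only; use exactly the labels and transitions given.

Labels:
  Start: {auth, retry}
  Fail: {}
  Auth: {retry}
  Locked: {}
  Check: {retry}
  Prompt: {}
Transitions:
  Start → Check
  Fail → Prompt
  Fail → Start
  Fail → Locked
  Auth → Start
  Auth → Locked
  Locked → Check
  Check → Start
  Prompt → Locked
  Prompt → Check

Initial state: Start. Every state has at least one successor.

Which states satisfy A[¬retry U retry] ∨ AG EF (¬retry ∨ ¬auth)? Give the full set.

{Start, Fail, Auth, Locked, Check, Prompt}

States satisfying ¬retry: {Fail, Locked, Prompt}.
States satisfying retry: {Start, Auth, Check}.
States satisfying A[¬retry U retry]: {Start, Fail, Auth, Locked, Check, Prompt}.
States satisfying EF (¬retry ∨ ¬auth): {Start, Fail, Auth, Locked, Check, Prompt}.
States satisfying AG EF (¬retry ∨ ¬auth): {Start, Fail, Auth, Locked, Check, Prompt}.
States satisfying A[¬retry U retry] ∨ AG EF (¬retry ∨ ¬auth): {Start, Fail, Auth, Locked, Check, Prompt}.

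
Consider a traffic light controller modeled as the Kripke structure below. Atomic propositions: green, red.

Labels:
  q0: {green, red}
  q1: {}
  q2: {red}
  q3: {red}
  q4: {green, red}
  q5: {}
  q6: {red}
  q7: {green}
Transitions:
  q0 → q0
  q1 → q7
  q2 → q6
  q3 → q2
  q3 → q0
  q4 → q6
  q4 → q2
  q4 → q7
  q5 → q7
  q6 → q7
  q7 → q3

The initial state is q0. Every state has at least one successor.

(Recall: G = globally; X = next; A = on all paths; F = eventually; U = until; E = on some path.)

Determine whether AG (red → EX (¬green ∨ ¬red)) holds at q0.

States satisfying red → EX (¬green ∨ ¬red): {q1, q2, q3, q4, q5, q6, q7}.
States satisfying AG (red → EX (¬green ∨ ¬red)): ∅.
q0 is reachable from q0 and violates red → EX (¬green ∨ ¬red), so AG fails at q0.
q0 ∉ Sat(AG (red → EX (¬green ∨ ¬red))).

Does not hold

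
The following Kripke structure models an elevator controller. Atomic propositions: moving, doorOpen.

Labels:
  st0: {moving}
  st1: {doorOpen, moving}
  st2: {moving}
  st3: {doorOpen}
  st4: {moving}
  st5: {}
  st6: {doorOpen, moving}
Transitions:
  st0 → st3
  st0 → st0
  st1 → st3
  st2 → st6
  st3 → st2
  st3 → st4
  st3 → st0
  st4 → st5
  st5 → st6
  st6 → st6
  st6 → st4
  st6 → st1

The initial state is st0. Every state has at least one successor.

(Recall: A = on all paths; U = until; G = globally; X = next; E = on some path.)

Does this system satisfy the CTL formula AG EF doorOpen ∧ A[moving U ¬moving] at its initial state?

States satisfying EF doorOpen: {st0, st1, st2, st3, st4, st5, st6}.
States satisfying AG EF doorOpen: {st0, st1, st2, st3, st4, st5, st6}.
States satisfying moving: {st0, st1, st2, st4, st6}.
States satisfying ¬moving: {st3, st5}.
States satisfying A[moving U ¬moving]: {st1, st3, st4, st5}.
States satisfying AG EF doorOpen ∧ A[moving U ¬moving]: {st1, st3, st4, st5}.
st0 ∉ Sat(AG EF doorOpen ∧ A[moving U ¬moving]).

Violated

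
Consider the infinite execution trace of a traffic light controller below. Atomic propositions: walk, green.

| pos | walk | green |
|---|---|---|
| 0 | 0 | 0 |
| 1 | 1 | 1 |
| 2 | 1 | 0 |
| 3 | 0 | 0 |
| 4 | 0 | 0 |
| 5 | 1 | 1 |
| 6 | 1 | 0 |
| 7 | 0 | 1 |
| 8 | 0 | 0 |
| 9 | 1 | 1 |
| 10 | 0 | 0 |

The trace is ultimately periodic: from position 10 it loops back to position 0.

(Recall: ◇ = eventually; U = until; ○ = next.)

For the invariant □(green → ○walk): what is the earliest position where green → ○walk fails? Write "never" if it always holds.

Check green → ○walk at each position in order: 0 ✓, 1 ✓, 2 ✓, 3 ✓, 4 ✓, 5 ✓, 6 ✓.
At position 7 the labels are {green} and the next position 8 has {}, so green → ○walk is false there. This is the first violation.

7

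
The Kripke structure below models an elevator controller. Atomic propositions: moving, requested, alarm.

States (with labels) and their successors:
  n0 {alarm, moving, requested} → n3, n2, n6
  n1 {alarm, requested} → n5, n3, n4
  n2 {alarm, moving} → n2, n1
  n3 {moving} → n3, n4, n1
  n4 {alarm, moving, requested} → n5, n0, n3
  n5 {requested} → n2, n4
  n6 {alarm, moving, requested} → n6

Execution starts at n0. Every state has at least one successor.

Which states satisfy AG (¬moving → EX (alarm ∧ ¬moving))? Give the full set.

States satisfying ¬moving → EX (alarm ∧ ¬moving): {n0, n2, n3, n4, n6}.
States satisfying AG (¬moving → EX (alarm ∧ ¬moving)): {n6}.

{n6}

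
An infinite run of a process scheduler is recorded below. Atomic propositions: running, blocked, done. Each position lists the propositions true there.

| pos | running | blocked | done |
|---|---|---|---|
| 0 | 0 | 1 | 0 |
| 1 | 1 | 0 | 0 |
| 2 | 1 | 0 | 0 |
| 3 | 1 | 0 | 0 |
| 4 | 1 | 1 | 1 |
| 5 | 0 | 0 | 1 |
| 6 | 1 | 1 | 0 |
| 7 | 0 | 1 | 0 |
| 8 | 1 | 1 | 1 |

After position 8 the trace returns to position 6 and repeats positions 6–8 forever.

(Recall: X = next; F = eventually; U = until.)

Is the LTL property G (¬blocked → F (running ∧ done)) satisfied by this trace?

¬blocked → F (running ∧ done) holds at every position 0..8, and those are all positions ever visited, so G (¬blocked → F (running ∧ done)) holds.
Positions where ¬blocked holds: 1, 2, 3, 5.
Check F (running ∧ done) at each: 1→ok, 2→ok, 3→ok, 5→ok.

Satisfied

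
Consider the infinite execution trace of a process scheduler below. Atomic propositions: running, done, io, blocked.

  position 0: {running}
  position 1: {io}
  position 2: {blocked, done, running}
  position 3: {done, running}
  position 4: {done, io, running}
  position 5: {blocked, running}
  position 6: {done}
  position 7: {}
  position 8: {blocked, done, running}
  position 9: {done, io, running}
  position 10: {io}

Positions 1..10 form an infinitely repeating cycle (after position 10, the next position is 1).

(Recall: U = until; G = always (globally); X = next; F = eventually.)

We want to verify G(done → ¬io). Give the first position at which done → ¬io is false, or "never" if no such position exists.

Check done → ¬io at each position in order: 0 ✓, 1 ✓, 2 ✓, 3 ✓.
At position 4 the labels are {done, io, running}, so done → ¬io is false there. This is the first violation.

4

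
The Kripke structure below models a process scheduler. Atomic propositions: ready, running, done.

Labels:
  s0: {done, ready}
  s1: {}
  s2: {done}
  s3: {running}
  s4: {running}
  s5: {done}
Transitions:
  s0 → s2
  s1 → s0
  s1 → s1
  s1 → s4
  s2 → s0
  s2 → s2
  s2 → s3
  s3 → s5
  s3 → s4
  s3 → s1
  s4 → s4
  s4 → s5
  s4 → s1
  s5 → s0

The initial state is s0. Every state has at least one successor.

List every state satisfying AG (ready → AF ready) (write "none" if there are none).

States satisfying ready → AF ready: {s0, s1, s2, s3, s4, s5}.
States satisfying AG (ready → AF ready): {s0, s1, s2, s3, s4, s5}.

{s0, s1, s2, s3, s4, s5}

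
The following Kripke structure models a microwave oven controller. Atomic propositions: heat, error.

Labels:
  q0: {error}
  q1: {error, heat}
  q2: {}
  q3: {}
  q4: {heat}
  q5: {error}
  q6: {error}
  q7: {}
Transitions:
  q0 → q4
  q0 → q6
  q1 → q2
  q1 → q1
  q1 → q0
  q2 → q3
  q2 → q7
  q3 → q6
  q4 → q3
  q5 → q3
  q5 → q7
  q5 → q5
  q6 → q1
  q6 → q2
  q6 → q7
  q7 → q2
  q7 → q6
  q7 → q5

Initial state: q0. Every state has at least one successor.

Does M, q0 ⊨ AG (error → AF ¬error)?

States satisfying error → AF ¬error: {q2, q3, q4, q7}.
States satisfying AG (error → AF ¬error): ∅.
q0 is reachable from q0 and violates error → AF ¬error, so AG fails at q0.
q0 ∉ Sat(AG (error → AF ¬error)).

No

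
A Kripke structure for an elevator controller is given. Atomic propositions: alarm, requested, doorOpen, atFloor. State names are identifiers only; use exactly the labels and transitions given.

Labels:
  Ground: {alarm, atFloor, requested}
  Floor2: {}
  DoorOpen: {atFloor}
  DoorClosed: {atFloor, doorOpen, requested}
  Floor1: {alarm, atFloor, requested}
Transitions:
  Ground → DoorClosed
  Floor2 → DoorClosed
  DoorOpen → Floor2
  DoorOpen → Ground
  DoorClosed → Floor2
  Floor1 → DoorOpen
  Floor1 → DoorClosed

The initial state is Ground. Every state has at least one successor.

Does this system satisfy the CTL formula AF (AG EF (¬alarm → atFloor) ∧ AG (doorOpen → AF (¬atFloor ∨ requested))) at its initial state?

States satisfying AF (AG EF (¬alarm → atFloor) ∧ AG (doorOpen → AF (¬atFloor ∨ requested))): {Ground, Floor2, DoorOpen, DoorClosed, Floor1}.
Ground ∈ Sat(AF (AG EF (¬alarm → atFloor) ∧ AG (doorOpen → AF (¬atFloor ∨ requested)))).

Holds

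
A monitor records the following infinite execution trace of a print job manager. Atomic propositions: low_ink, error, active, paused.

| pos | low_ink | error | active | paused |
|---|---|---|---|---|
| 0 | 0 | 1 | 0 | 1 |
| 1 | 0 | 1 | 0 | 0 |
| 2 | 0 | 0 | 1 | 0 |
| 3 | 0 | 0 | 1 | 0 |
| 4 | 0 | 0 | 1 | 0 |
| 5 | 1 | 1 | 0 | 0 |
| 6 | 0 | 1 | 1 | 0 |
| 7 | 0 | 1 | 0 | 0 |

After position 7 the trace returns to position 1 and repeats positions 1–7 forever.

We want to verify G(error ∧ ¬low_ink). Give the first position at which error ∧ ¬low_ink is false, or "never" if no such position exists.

2

Check error ∧ ¬low_ink at each position in order: 0 ✓, 1 ✓.
At position 2 the labels are {active}, so error ∧ ¬low_ink is false there. This is the first violation.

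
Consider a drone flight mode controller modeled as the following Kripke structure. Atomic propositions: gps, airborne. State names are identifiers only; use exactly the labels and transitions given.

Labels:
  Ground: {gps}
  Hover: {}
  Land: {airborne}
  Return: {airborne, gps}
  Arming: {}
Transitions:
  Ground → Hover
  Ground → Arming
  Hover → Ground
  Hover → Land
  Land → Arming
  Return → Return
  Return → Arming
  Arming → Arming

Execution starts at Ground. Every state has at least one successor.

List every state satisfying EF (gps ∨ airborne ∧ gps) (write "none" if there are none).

States satisfying gps ∨ airborne ∧ gps: {Ground, Return}.
States satisfying EF (gps ∨ airborne ∧ gps): {Ground, Hover, Return}.

{Ground, Hover, Return}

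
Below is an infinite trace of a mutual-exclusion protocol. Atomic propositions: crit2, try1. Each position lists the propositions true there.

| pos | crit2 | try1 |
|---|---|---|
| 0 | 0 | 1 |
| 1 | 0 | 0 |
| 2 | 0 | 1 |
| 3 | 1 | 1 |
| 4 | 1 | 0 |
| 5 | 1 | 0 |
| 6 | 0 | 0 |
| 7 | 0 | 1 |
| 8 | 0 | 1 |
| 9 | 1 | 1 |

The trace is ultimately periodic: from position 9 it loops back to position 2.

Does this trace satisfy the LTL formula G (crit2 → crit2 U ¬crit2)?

Satisfied

crit2 → crit2 U ¬crit2 holds at every position 0..9, and those are all positions ever visited, so G (crit2 → crit2 U ¬crit2) holds.
Positions where crit2 holds: 3, 4, 5, 9.
Check crit2 U ¬crit2 at each: 3→ok, 4→ok, 5→ok, 9→ok.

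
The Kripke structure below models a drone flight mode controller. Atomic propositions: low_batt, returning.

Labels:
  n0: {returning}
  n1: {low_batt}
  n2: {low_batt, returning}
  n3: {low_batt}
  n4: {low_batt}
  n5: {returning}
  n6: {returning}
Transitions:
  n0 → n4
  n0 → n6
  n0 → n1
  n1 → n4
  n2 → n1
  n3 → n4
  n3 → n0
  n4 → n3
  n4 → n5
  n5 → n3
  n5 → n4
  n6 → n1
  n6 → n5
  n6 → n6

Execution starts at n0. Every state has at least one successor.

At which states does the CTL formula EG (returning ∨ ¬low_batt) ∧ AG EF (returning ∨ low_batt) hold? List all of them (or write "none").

States satisfying returning ∨ ¬low_batt: {n0, n2, n5, n6}.
States satisfying EG (returning ∨ ¬low_batt): {n0, n6}.
States satisfying EF (returning ∨ low_batt): {n0, n1, n2, n3, n4, n5, n6}.
States satisfying AG EF (returning ∨ low_batt): {n0, n1, n2, n3, n4, n5, n6}.
States satisfying EG (returning ∨ ¬low_batt) ∧ AG EF (returning ∨ low_batt): {n0, n6}.

{n0, n6}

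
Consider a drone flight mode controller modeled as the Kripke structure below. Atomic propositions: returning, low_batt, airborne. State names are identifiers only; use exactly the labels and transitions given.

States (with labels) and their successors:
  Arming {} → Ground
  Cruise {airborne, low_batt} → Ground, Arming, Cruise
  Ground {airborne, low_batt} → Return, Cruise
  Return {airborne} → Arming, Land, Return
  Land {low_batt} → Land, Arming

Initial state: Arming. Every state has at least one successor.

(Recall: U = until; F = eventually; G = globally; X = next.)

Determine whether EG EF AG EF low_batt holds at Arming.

Holds

States satisfying EF AG EF low_batt: {Arming, Cruise, Ground, Return, Land}.
States satisfying EG EF AG EF low_batt: {Arming, Cruise, Ground, Return, Land}.
Arming ∈ Sat(EG EF AG EF low_batt).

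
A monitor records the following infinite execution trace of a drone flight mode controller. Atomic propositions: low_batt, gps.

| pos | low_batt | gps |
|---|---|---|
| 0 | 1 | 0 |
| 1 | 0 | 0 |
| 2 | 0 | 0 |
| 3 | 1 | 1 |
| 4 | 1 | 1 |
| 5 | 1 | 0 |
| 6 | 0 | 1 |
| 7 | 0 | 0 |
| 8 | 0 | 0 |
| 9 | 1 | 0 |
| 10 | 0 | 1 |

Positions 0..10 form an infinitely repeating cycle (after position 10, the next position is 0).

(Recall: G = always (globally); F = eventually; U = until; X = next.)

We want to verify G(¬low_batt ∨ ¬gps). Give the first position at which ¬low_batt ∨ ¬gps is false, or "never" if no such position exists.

Check ¬low_batt ∨ ¬gps at each position in order: 0 ✓, 1 ✓, 2 ✓.
At position 3 the labels are {gps, low_batt}, so ¬low_batt ∨ ¬gps is false there. This is the first violation.

3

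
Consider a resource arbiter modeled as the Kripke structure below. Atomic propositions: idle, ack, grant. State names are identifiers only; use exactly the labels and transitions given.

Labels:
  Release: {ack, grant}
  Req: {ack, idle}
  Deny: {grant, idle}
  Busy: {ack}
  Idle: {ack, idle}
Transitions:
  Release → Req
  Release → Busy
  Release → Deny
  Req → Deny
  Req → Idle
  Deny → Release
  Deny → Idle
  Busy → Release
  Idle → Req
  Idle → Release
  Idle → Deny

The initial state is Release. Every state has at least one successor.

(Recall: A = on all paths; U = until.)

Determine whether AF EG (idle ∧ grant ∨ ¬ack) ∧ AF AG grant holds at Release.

No

States satisfying EG (idle ∧ grant ∨ ¬ack): ∅.
States satisfying AF EG (idle ∧ grant ∨ ¬ack): ∅.
States satisfying AG grant: ∅.
States satisfying AF AG grant: ∅.
States satisfying AF EG (idle ∧ grant ∨ ¬ack) ∧ AF AG grant: ∅.
Release ∉ Sat(AF EG (idle ∧ grant ∨ ¬ack) ∧ AF AG grant).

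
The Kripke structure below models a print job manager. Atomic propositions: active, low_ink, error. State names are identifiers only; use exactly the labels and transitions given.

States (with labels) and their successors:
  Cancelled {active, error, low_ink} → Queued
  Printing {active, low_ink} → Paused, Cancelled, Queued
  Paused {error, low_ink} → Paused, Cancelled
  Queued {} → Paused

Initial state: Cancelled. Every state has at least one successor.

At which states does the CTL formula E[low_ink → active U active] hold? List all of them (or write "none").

States satisfying low_ink → active: {Cancelled, Printing, Queued}.
States satisfying active: {Cancelled, Printing}.
States satisfying E[low_ink → active U active]: {Cancelled, Printing}.

{Cancelled, Printing}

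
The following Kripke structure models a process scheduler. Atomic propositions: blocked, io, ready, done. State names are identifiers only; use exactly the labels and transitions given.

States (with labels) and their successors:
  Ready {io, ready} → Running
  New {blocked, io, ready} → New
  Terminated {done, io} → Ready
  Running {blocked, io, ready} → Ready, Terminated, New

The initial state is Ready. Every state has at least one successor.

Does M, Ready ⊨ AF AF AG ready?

No

States satisfying AF AG ready: {New}.
States satisfying AF AF AG ready: {New}.
There is a path from Ready along which AF AG ready never holds.
Ready ∉ Sat(AF AF AG ready).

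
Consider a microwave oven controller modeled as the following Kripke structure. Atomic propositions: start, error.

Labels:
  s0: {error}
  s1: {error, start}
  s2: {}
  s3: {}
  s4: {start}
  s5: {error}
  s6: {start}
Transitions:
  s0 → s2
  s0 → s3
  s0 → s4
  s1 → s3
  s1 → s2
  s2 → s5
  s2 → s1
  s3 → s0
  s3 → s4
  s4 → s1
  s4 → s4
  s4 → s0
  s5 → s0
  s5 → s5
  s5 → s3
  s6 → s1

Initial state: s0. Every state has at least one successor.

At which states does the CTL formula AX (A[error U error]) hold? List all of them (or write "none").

States satisfying A[error U error]: {s0, s1, s5}.
States satisfying AX (A[error U error]): {s2, s6}.

{s2, s6}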